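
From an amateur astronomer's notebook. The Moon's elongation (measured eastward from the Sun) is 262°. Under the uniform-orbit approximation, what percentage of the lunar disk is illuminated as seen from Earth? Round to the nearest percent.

57%

cos 262° = (-0.139), so f = (1 − (-0.139))/2 = 0.570, i.e. 57%.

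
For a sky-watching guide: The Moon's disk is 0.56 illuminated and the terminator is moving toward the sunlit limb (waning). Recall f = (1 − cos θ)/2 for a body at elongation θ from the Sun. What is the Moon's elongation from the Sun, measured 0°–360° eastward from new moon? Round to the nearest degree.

Invert f = (1 − cos θ)/2 to get cos θ = 1 − 2(0.56) = -0.120, hence θ₀ = arccos -0.120 = 96.9°.
Since the Moon is past full (waning), take the reflex angle: θ = 360° − 96.9° = 263.1°.

263°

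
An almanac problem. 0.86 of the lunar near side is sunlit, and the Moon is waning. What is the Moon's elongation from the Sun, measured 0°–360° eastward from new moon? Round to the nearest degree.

224°

Invert f = (1 − cos θ)/2 to get cos θ = 1 − 2(0.86) = -0.720, hence θ₀ = arccos -0.720 = 136.1°.
Waning ⇒ past full, so θ = 360° − 136.1° = 223.9°.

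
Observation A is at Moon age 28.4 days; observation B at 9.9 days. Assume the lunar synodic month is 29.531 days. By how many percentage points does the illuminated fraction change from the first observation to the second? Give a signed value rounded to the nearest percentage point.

+74 percentage points

θ₁ = 360° × 28.4/29.531 = 346.2°, f₁ = (1 − cos θ₁)/2 = 0.014.
θ₂ = 360° × 9.9/29.531 = 120.7°, f₂ = (1 − cos θ₂)/2 = 0.755.
Change = f₂ − f₁ = +0.741 → +74 percentage points.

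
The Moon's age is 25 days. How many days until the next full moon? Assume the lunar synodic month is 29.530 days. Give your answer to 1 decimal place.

19.3 days

Full moon occurs at elongation 180°, i.e. at age 29.530 × 180/360 = 14.765 d.
This lunation's full moon (14.765 d) has passed, so add one period: 44.295 − 25 = 19.295 days.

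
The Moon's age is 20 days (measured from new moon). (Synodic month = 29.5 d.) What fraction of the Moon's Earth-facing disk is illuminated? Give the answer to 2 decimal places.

Phase angle: θ = 360°·(20 d)/(29.5 d) = 244.1°.
cos 244.1° = (-0.437), so f = (1 − (-0.437))/2 = 0.719.

0.72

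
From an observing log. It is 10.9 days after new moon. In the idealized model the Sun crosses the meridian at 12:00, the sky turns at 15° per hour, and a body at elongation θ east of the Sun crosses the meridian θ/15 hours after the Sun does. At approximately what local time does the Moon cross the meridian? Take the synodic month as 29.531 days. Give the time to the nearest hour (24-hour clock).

21:00

Elongation θ = 360° × 10.9/29.531 ≈ 132.9°.
Delay after the Sun = 132.9° / (15°/h) ≈ 8.86 h.
12:00 + 8.86 h ≈ 20:52 → 21:00 to the nearest hour.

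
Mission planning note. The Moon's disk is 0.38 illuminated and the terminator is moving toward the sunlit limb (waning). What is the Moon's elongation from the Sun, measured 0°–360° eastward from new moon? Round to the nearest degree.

284°

cos θ = 1 − 2f = 0.240, giving a principal value of 76.1°.
Waning ⇒ past full, so θ = 360° − 76.1° = 283.9°.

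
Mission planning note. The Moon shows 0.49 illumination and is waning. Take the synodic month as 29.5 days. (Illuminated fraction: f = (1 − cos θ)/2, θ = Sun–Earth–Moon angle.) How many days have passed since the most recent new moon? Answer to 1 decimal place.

22.2 days

Invert f = (1 − cos θ)/2 to get cos θ = 1 − 2(0.49) = 0.020, hence θ₀ = arccos 0.020 = 88.9°.
Waning ⇒ past full, so θ = 360° − 88.9° = 271.1°.
At 360°/29.5 d per day, 271.1° corresponds to 22.22 days.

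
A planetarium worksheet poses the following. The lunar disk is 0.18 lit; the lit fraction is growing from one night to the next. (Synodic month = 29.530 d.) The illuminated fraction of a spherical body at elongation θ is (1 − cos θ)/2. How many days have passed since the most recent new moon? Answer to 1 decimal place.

cos θ = 1 − 2f = 0.640, giving a principal value of 50.2°.
Before full moon the principal value applies: θ = 50.2°.
At 360°/29.530 d per day, 50.2° corresponds to 4.12 days.

4.1 days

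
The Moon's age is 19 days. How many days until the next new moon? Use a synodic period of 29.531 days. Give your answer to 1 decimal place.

The next new moon completes the synodic month: 29.531 − 19 = 10.531 days.

10.5 days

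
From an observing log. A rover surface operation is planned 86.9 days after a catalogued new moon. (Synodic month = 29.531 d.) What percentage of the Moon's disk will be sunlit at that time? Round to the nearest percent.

86.9 d spans 2 complete synodic months (2 × 29.531 = 59.06 d) plus 27.84 d.
Elongation θ = 360° × 27.84/29.531 ≈ 339.4°.
cos 339.4° = 0.936, so f = (1 − 0.936)/2 = 0.032, so 3%.

3%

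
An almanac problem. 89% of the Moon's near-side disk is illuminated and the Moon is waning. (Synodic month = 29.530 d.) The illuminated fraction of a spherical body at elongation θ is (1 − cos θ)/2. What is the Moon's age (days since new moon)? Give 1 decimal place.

17.9 days

From f = (1 − cos θ)/2: cos θ = 1 − 2×0.89 = -0.780; arccos → 141.3°.
Since the Moon is past full (waning), take the reflex angle: θ = 360° − 141.3° = 218.7°.
That fraction of the synodic month is 218.7/360 × 29.530 d ≈ 17.94 d.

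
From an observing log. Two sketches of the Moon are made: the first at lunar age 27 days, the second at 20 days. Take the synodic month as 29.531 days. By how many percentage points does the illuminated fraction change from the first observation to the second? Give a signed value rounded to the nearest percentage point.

First observation: θ = 360°·27/29.531 = 329.1°, so f = 0.071.
Second observation: θ = 243.8°, f = 0.721.
Δf = 0.721 − 0.071 = +0.650, i.e. +65 pp.

+65 percentage points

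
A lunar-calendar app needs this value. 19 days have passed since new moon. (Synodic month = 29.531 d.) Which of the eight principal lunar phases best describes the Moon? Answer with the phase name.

θ ≈ 360° × 19/29.531 = 232°, which falls in the waning gibbous sector.

waning gibbous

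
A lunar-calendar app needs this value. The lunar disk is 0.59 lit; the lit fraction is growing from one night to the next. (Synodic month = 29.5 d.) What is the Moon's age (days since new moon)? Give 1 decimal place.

cos θ = 1 − 2f = -0.180, giving a principal value of 100.4°.
Waxing ⇒ before full, so θ = 100.4°.
That fraction of the synodic month is 100.4/360 × 29.5 d ≈ 8.22 d.

8.2 days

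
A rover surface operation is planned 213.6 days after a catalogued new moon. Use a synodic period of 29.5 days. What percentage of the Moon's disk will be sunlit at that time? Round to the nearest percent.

213.6/29.5 = 7.241 lunations, so 7 complete cycles and 7.10 d into the next.
Phase angle: θ = 360°·(7.10 d)/(29.5 d) = 86.6°.
With cos θ = 0.059, the lit fraction is (1 − 0.059)/2 ≈ 0.471, so 47%.

47%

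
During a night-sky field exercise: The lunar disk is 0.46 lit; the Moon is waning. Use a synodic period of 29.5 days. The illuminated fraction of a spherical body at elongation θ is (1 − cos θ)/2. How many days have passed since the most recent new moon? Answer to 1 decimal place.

22.5 days

From f = (1 − cos θ)/2: cos θ = 1 − 2×0.46 = 0.080; arccos → 85.4°.
Waning ⇒ past full, so θ = 360° − 85.4° = 274.6°.
That fraction of the synodic month is 274.6/360 × 29.5 d ≈ 22.50 d.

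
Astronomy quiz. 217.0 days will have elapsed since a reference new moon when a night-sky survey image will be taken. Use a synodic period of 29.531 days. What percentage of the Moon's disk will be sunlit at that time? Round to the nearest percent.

79%

217.0 d spans 7 complete synodic months (7 × 29.531 = 206.72 d) plus 10.28 d.
The Moon has covered 10.28/29.531 of its cycle, so θ ≈ 360° × 10.28/29.531 = 125.4°.
cos 125.4° = (-0.579), so f = (1 − (-0.579))/2 = 0.789, so 79%.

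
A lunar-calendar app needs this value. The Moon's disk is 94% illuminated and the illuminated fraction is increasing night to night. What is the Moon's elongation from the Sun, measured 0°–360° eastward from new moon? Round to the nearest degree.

cos θ = 1 − 2f = -0.880, giving a principal value of 151.6°.
Waxing ⇒ before full, so θ = 151.6°.

152°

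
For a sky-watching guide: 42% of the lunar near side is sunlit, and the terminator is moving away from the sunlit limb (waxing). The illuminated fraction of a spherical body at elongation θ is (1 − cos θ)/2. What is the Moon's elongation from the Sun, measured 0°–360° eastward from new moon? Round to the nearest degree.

Invert f = (1 − cos θ)/2 to get cos θ = 1 − 2(0.42) = 0.160, hence θ₀ = arccos 0.160 = 80.8°.
The Moon is waxing (0°–180°), so θ = 80.8° directly.

81°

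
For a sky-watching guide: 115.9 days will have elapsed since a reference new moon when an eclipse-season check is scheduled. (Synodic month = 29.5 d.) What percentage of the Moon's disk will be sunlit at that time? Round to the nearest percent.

5%

115.9 d spans 3 complete synodic months (3 × 29.5 = 88.50 d) plus 27.40 d.
The Moon has covered 27.40/29.5 of its cycle, so θ ≈ 360° × 27.40/29.5 = 334.4°.
Illuminated fraction = (1 − cos 334.4°)/2 = (1 − 0.902)/2 ≈ 0.049, so 5%.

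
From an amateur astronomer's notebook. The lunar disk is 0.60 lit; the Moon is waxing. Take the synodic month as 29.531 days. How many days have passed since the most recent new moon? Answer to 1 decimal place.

8.3 days

From f = (1 − cos θ)/2: cos θ = 1 − 2×0.60 = -0.200; arccos → 101.5°.
The Moon is waxing (0°–180°), so θ = 101.5° directly.
Age = 29.531 × 101.5°/360° ≈ 8.33 days.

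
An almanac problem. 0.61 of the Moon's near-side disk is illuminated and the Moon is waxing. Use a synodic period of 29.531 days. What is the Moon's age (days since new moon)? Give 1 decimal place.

From f = (1 − cos θ)/2: cos θ = 1 − 2×0.61 = -0.220; arccos → 102.7°.
Waxing ⇒ before full, so θ = 102.7°.
Age = 29.531 × 102.7°/360° ≈ 8.43 days.

8.4 days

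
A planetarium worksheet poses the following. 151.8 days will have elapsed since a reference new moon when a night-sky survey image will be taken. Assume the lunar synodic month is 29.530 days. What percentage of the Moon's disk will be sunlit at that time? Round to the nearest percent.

18%

Reduce mod P: 151.8 − 5×29.530 = 4.15 d into the current lunation.
The Moon has covered 4.15/29.530 of its cycle, so θ ≈ 360° × 4.15/29.530 = 50.6°.
cos 50.6° = 0.635, so f = (1 − 0.635)/2 = 0.183, so 18%.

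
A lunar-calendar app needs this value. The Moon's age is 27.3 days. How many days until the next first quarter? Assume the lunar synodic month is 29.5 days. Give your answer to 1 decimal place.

9.6 days

First quarter is 0.25 of the way through the cycle: age 0.25 × 29.5 = 7.375 d.
Already past this cycle's first quarter; the next is at 7.375 + 29.5 = 36.875 d, so 36.875 − 27.3 = 9.575 days.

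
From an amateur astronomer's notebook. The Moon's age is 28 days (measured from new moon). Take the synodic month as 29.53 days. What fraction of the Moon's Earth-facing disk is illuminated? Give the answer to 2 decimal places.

0.03

Elongation θ = 360° × 28/29.53 ≈ 341.3°.
With cos θ = 0.947, the lit fraction is (1 − 0.947)/2 ≈ 0.026.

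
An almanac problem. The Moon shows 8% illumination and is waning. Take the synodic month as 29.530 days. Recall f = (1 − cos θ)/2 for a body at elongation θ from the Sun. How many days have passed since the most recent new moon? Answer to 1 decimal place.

26.8 days

From f = (1 − cos θ)/2: cos θ = 1 − 2×0.08 = 0.840; arccos → 32.9°.
A waning Moon lies in 180°–360°, so θ = 360° − 32.9° = 327.1°.
At 360°/29.530 d per day, 327.1° corresponds to 26.83 days.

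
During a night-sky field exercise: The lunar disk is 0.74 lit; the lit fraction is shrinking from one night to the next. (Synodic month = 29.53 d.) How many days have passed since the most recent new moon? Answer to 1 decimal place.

cos θ = 1 − 2f = -0.480, giving a principal value of 118.7°.
Waning ⇒ past full, so θ = 360° − 118.7° = 241.3°.
At 360°/29.53 d per day, 241.3° corresponds to 19.79 days.

19.8 days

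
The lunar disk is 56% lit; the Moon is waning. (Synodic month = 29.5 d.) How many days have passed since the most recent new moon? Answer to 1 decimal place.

From f = (1 − cos θ)/2: cos θ = 1 − 2×0.56 = -0.120; arccos → 96.9°.
Since the Moon is past full (waning), take the reflex angle: θ = 360° − 96.9° = 263.1°.
Age = 29.5 × 263.1°/360° ≈ 21.56 days.

21.6 days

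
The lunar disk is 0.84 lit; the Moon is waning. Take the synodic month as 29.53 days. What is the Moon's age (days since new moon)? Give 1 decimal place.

Invert f = (1 − cos θ)/2 to get cos θ = 1 − 2(0.84) = -0.680, hence θ₀ = arccos -0.680 = 132.8°.
Since the Moon is past full (waning), take the reflex angle: θ = 360° − 132.8° = 227.2°.
That fraction of the synodic month is 227.2/360 × 29.53 d ≈ 18.63 d.

18.6 days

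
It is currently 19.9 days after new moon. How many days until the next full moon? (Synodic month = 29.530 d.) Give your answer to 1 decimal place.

Full moon is 0.5 of the way through the cycle: age 0.5 × 29.530 = 14.765 d.
Already past this cycle's full moon; the next is at 14.765 + 29.530 = 44.295 d, so 44.295 − 19.9 = 24.395 days.

24.4 days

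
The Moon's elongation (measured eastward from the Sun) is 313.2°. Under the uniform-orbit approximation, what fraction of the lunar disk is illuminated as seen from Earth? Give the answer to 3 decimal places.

0.158

cos 313.2° = 0.685, so f = (1 − 0.685)/2 = 0.158.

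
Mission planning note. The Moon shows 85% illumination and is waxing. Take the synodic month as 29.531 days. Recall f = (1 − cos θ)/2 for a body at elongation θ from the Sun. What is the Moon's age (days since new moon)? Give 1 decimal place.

Invert f = (1 − cos θ)/2 to get cos θ = 1 − 2(0.85) = -0.700, hence θ₀ = arccos -0.700 = 134.4°.
Waxing ⇒ before full, so θ = 134.4°.
That fraction of the synodic month is 134.4/360 × 29.531 d ≈ 11.03 d.

11.0 days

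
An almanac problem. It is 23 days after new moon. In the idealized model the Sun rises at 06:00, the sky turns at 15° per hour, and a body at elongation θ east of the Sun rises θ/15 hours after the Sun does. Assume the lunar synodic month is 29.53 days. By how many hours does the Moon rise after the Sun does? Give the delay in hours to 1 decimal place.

18.7 h

Elongation θ = 360° × 23/29.53 ≈ 280.4°.
At 15° of sky rotation per hour, 280.4° corresponds to a 18.69 h lag.
So the Moon rises 18.69 h after the Sun.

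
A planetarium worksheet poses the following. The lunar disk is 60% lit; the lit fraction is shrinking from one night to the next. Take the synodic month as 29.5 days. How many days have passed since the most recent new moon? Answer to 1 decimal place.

21.2 days

From f = (1 − cos θ)/2: cos θ = 1 − 2×0.60 = -0.200; arccos → 101.5°.
Waning ⇒ past full, so θ = 360° − 101.5° = 258.5°.
Age = 29.5 × 258.5°/360° ≈ 21.18 days.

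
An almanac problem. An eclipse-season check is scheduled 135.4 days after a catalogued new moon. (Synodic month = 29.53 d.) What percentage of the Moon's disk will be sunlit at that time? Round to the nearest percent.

93%

Reduce mod P: 135.4 − 4×29.53 = 17.28 d into the current lunation.
Phase angle: θ = 360°·(17.28 d)/(29.53 d) = 210.7°.
cos 210.7° = (-0.860), so f = (1 − (-0.860))/2 = 0.930, so 93%.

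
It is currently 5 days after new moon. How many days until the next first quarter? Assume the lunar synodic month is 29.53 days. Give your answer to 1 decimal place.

First quarter is 0.25 of the way through the cycle: age 0.25 × 29.53 = 7.383 d.
So 2.383 days remain (7.383 − 5).

2.4 days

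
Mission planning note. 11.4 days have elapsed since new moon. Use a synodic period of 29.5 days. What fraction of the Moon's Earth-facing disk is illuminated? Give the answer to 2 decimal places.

The Moon has covered 11.4/29.5 of its cycle, so θ ≈ 360° × 11.4/29.5 = 139.1°.
With cos θ = (-0.756), the lit fraction is (1 − (-0.756))/2 ≈ 0.878.

0.88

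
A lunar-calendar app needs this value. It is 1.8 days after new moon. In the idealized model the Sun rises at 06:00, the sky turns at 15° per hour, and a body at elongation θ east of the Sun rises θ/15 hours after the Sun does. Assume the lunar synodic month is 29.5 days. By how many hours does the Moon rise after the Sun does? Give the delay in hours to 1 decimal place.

Phase angle: θ = 360°·(1.8 d)/(29.5 d) = 22.0°.
At 15° of sky rotation per hour, 22.0° corresponds to a 1.46 h lag.
So the Moon rises 1.46 h after the Sun.

1.5 h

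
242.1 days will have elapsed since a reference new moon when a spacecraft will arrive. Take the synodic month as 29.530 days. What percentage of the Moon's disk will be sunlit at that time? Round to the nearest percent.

242.1/29.530 = 8.198 lunations, so 8 complete cycles and 5.86 d into the next.
Phase angle: θ = 360°·(5.86 d)/(29.530 d) = 71.4°.
Illuminated fraction = (1 − cos 71.4°)/2 = (1 − 0.318)/2 ≈ 0.341, so 34%.

34%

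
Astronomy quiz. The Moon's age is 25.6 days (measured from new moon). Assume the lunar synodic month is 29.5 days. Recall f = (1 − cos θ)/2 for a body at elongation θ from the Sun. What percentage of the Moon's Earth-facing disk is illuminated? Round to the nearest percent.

16%

The Moon has covered 25.6/29.5 of its cycle, so θ ≈ 360° × 25.6/29.5 = 312.4°.
With cos θ = 0.674, the lit fraction is (1 − 0.674)/2 ≈ 0.163, so 16%.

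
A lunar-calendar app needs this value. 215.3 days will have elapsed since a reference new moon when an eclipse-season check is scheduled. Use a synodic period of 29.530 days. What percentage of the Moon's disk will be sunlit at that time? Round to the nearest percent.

215.3/29.530 = 7.291 lunations, so 7 complete cycles and 8.59 d into the next.
Phase angle: θ = 360°·(8.59 d)/(29.530 d) = 104.7°.
With cos θ = (-0.254), the lit fraction is (1 − (-0.254))/2 ≈ 0.627, so 63%.

63%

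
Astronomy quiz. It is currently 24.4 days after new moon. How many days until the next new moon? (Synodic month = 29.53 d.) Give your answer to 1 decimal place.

One full lunation from the last new moon is 29.53 d; remaining = 29.53 − 24.4 = 5.130 d.

5.1 days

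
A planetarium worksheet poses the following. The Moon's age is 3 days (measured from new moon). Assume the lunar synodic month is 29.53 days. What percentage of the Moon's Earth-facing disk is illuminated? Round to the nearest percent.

10%

The Moon has covered 3/29.53 of its cycle, so θ ≈ 360° × 3/29.53 = 36.6°.
Illuminated fraction = (1 − cos 36.6°)/2 = (1 − 0.803)/2 ≈ 0.098, so 10%.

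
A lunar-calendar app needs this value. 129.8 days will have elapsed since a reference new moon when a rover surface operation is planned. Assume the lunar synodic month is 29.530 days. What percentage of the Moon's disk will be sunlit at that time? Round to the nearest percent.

90%

Reduce mod P: 129.8 − 4×29.530 = 11.68 d into the current lunation.
Elongation θ = 360° × 11.68/29.530 ≈ 142.4°.
With cos θ = (-0.792), the lit fraction is (1 − (-0.792))/2 ≈ 0.896, so 90%.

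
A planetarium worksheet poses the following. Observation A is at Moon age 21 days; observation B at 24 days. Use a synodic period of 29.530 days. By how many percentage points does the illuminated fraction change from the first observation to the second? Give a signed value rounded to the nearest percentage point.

-31 pp

First observation: θ = 360°·21/29.530 = 256.0°, so f = 0.621.
Second observation: θ = 292.6°, f = 0.308.
Δf = 0.308 − 0.621 = -0.313, i.e. -31 pp.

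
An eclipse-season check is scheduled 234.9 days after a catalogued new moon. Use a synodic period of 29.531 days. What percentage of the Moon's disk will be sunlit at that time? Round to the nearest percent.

234.9/29.531 = 7.954 lunations, so 7 complete cycles and 28.18 d into the next.
The Moon has covered 28.18/29.531 of its cycle, so θ ≈ 360° × 28.18/29.531 = 343.6°.
With cos θ = 0.959, the lit fraction is (1 − 0.959)/2 ≈ 0.020, so 2%.

2%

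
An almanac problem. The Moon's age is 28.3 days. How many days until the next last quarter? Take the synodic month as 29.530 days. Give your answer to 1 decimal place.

23.4 days

Last quarter is 0.75 of the way through the cycle: age 0.75 × 29.530 = 22.148 d.
This lunation's last quarter (22.148 d) has passed, so add one period: 51.678 − 28.3 = 23.378 days.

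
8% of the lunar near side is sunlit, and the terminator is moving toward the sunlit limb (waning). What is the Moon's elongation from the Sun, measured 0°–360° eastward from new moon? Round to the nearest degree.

From f = (1 − cos θ)/2: cos θ = 1 − 2×0.08 = 0.840; arccos → 32.9°.
A waning Moon lies in 180°–360°, so θ = 360° − 32.9° = 327.1°.

327°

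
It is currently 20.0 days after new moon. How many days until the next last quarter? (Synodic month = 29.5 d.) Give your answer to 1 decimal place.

2.1 days

Last quarter occurs at elongation 270°, i.e. at age 29.5 × 270/360 = 22.125 d.
So 2.125 days remain (22.125 − 20.0).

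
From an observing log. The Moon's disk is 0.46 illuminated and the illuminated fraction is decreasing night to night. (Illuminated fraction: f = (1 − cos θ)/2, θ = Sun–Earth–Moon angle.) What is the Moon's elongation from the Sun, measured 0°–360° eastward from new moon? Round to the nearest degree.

Invert f = (1 − cos θ)/2 to get cos θ = 1 − 2(0.46) = 0.080, hence θ₀ = arccos 0.080 = 85.4°.
Waning ⇒ past full, so θ = 360° − 85.4° = 274.6°.

275°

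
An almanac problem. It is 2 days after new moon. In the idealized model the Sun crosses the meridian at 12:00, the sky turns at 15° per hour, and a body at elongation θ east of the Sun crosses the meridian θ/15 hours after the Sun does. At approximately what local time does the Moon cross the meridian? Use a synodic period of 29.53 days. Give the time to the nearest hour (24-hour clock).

14:00

The Moon has covered 2/29.53 of its cycle, so θ ≈ 360° × 2/29.53 = 24.4°.
Delay after the Sun = 24.4° / (15°/h) ≈ 1.63 h.
12:00 + 1.63 h ≈ 13:38 → 14:00 to the nearest hour.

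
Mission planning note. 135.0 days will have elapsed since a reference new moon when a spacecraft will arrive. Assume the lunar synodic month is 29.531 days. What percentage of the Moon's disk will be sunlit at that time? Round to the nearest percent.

135.0 d spans 4 complete synodic months (4 × 29.531 = 118.12 d) plus 16.88 d.
Elongation θ = 360° × 16.88/29.531 ≈ 205.7°.
cos 205.7° = (-0.901), so f = (1 − (-0.901))/2 = 0.950, so 95%.

95%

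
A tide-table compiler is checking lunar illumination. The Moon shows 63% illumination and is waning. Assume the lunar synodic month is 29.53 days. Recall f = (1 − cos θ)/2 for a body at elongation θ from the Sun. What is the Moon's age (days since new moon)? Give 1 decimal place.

20.9 days

From f = (1 − cos θ)/2: cos θ = 1 − 2×0.63 = -0.260; arccos → 105.1°.
A waning Moon lies in 180°–360°, so θ = 360° − 105.1° = 254.9°.
Age = 29.53 × 254.9°/360° ≈ 20.91 days.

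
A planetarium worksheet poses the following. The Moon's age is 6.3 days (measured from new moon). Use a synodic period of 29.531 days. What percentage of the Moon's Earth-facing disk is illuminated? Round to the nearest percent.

Phase angle: θ = 360°·(6.3 d)/(29.531 d) = 76.8°.
cos 76.8° = 0.228, so f = (1 − 0.228)/2 = 0.386, so 39%.

39%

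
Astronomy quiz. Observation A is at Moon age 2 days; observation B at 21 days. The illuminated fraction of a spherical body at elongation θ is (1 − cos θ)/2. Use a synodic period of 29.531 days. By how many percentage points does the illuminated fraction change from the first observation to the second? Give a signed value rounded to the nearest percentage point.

+58 pp

First observation: θ = 360°·2/29.531 = 24.4°, so f = 0.045.
Second observation: θ = 256.0°, f = 0.621.
Δf = 0.621 − 0.045 = +0.576, i.e. +58 pp.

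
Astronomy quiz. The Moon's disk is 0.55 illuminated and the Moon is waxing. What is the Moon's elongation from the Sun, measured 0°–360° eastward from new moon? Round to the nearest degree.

96°

From f = (1 − cos θ)/2: cos θ = 1 − 2×0.55 = -0.100; arccos → 95.7°.
The Moon is waxing (0°–180°), so θ = 95.7° directly.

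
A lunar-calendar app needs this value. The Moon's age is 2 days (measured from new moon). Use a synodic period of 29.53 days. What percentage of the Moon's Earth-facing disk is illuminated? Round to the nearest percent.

The Moon has covered 2/29.53 of its cycle, so θ ≈ 360° × 2/29.53 = 24.4°.
Illuminated fraction = (1 − cos 24.4°)/2 = (1 − 0.911)/2 ≈ 0.045, so 4%.

4%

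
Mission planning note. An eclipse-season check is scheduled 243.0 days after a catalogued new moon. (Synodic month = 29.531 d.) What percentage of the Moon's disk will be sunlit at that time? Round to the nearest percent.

243.0/29.531 = 8.229 lunations, so 8 complete cycles and 6.75 d into the next.
Phase angle: θ = 360°·(6.75 d)/(29.531 d) = 82.3°.
Illuminated fraction = (1 − cos 82.3°)/2 = (1 − 0.134)/2 ≈ 0.433, so 43%.

43%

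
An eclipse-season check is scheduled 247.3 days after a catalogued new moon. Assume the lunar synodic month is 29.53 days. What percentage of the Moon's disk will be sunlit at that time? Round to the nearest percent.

85%

Reduce mod P: 247.3 − 8×29.53 = 11.06 d into the current lunation.
The Moon has covered 11.06/29.53 of its cycle, so θ ≈ 360° × 11.06/29.53 = 134.8°.
Illuminated fraction = (1 − cos 134.8°)/2 = (1 − (-0.705))/2 ≈ 0.853, so 85%.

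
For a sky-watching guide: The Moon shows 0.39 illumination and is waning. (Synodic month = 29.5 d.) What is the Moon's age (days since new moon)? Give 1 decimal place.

23.2 days

From f = (1 − cos θ)/2: cos θ = 1 − 2×0.39 = 0.220; arccos → 77.3°.
A waning Moon lies in 180°–360°, so θ = 360° − 77.3° = 282.7°.
Age = 29.5 × 282.7°/360° ≈ 23.17 days.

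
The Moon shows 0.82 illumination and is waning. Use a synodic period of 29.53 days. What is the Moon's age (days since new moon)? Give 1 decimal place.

Invert f = (1 − cos θ)/2 to get cos θ = 1 − 2(0.82) = -0.640, hence θ₀ = arccos -0.640 = 129.8°.
A waning Moon lies in 180°–360°, so θ = 360° − 129.8° = 230.2°.
Age = 29.53 × 230.2°/360° ≈ 18.88 days.

18.9 days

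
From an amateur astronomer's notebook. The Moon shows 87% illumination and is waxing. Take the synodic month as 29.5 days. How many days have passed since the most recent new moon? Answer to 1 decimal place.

11.3 days

Invert f = (1 − cos θ)/2 to get cos θ = 1 − 2(0.87) = -0.740, hence θ₀ = arccos -0.740 = 137.7°.
Before full moon the principal value applies: θ = 137.7°.
At 360°/29.5 d per day, 137.7° corresponds to 11.29 days.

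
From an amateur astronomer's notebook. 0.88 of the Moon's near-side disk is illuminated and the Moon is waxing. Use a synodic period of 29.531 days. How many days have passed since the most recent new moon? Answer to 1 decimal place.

11.4 days

From f = (1 − cos θ)/2: cos θ = 1 − 2×0.88 = -0.760; arccos → 139.5°.
The Moon is waxing (0°–180°), so θ = 139.5° directly.
Age = 29.531 × 139.5°/360° ≈ 11.44 days.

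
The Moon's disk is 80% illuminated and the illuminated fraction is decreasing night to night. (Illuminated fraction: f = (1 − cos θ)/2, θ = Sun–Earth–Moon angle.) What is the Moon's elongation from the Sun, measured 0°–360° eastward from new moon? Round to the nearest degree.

From f = (1 − cos θ)/2: cos θ = 1 − 2×0.80 = -0.600; arccos → 126.9°.
Waning ⇒ past full, so θ = 360° − 126.9° = 233.1°.

233°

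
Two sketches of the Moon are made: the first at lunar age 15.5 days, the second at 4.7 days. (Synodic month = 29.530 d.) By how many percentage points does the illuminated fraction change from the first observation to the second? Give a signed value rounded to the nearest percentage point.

-76 percentage points

First observation: θ = 360°·15.5/29.530 = 189.0°, so f = 0.994.
Second observation: θ = 57.3°, f = 0.230.
Δf = 0.230 − 0.994 = -0.764, i.e. -76 pp.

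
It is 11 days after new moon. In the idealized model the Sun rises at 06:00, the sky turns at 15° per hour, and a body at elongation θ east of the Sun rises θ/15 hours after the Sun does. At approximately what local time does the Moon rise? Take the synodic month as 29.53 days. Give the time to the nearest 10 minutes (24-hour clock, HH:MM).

15:00

The Moon has covered 11/29.53 of its cycle, so θ ≈ 360° × 11/29.53 = 134.1°.
At 15° of sky rotation per hour, 134.1° corresponds to a 8.94 h lag.
06:00 + 8.940 h ≈ 14:56 → 15:00 to the nearest ten minutes.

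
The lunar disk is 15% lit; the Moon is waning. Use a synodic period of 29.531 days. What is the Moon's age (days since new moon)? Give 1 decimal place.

From f = (1 − cos θ)/2: cos θ = 1 − 2×0.15 = 0.700; arccos → 45.6°.
A waning Moon lies in 180°–360°, so θ = 360° − 45.6° = 314.4°.
At 360°/29.531 d per day, 314.4° corresponds to 25.79 days.

25.8 days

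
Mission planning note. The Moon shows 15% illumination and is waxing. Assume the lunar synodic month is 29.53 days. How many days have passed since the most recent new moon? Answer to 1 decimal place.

Invert f = (1 − cos θ)/2 to get cos θ = 1 − 2(0.15) = 0.700, hence θ₀ = arccos 0.700 = 45.6°.
Waxing ⇒ before full, so θ = 45.6°.
That fraction of the synodic month is 45.6/360 × 29.53 d ≈ 3.74 d.

3.7 days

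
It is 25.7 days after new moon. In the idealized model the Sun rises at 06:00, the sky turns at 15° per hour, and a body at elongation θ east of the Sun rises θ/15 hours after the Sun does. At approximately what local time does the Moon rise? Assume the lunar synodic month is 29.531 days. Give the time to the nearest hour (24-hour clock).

Elongation θ = 360° × 25.7/29.531 ≈ 313.3°.
At 15° of sky rotation per hour, 313.3° corresponds to a 20.89 h lag.
06:00 + 20.89 h ≈ 02:53 → 03:00 to the nearest hour.

03:00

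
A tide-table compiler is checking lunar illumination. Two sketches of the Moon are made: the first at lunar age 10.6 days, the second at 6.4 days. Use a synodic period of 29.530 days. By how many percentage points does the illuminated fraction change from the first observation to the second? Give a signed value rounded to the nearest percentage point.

First observation: θ = 360°·10.6/29.530 = 129.2°, so f = 0.816.
Second observation: θ = 78.0°, f = 0.396.
Δf = 0.396 − 0.816 = -0.420, i.e. -42 pp.

-42 pp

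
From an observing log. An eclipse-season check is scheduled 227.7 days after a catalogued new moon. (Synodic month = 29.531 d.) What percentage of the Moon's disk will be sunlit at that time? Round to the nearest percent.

227.7 d spans 7 complete synodic months (7 × 29.531 = 206.72 d) plus 20.98 d.
Elongation θ = 360° × 20.98/29.531 ≈ 255.8°.
cos 255.8° = (-0.245), so f = (1 − (-0.245))/2 = 0.623, so 62%.

62%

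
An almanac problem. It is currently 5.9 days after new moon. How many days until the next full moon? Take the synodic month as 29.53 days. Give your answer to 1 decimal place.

Full moon is 0.5 of the way through the cycle: age 0.5 × 29.53 = 14.765 d.
So 8.865 days remain (14.765 − 5.9).

8.9 days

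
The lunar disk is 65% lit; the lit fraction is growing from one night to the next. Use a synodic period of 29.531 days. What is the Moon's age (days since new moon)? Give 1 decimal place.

cos θ = 1 − 2f = -0.300, giving a principal value of 107.5°.
Waxing ⇒ before full, so θ = 107.5°.
That fraction of the synodic month is 107.5/360 × 29.531 d ≈ 8.81 d.

8.8 days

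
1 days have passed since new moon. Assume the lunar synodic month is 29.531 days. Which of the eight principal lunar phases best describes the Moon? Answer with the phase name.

new moon

At 1/29.531 of the cycle, θ ≈ 12° — the new moon range.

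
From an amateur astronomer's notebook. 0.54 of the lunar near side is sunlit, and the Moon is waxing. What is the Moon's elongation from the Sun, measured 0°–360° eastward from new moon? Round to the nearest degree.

cos θ = 1 − 2f = -0.080, giving a principal value of 94.6°.
The Moon is waxing (0°–180°), so θ = 94.6° directly.

95°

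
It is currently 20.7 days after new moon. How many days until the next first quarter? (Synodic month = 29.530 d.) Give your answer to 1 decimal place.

First quarter is 0.25 of the way through the cycle: age 0.25 × 29.530 = 7.383 d.
This lunation's first quarter (7.383 d) has passed, so add one period: 36.913 − 20.7 = 16.213 days.

16.2 days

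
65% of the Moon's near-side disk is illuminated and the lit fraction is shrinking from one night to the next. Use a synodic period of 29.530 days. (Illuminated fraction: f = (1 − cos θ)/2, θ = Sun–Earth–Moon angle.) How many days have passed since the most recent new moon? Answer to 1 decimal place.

20.7 days

Invert f = (1 − cos θ)/2 to get cos θ = 1 − 2(0.65) = -0.300, hence θ₀ = arccos -0.300 = 107.5°.
Since the Moon is past full (waning), take the reflex angle: θ = 360° − 107.5° = 252.5°.
That fraction of the synodic month is 252.5/360 × 29.530 d ≈ 20.72 d.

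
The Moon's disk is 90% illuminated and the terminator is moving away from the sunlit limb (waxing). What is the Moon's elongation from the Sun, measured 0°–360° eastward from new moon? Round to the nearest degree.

From f = (1 − cos θ)/2: cos θ = 1 − 2×0.90 = -0.800; arccos → 143.1°.
Before full moon the principal value applies: θ = 143.1°.

143°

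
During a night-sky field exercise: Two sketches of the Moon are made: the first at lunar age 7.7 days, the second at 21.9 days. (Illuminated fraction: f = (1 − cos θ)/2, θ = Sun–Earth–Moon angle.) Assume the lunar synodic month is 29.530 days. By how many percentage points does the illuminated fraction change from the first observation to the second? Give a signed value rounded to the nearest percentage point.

-1 percentage points

θ₁ = 360° × 7.7/29.530 = 93.9°, f₁ = (1 − cos θ₁)/2 = 0.534.
θ₂ = 360° × 21.9/29.530 = 267.0°, f₂ = (1 − cos θ₂)/2 = 0.526.
Change = f₂ − f₁ = -0.007 → -1 percentage points.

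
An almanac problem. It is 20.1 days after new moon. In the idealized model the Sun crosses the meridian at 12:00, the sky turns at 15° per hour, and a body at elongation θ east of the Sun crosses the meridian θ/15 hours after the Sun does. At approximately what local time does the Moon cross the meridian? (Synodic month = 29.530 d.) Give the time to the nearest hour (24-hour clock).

Phase angle: θ = 360°·(20.1 d)/(29.530 d) = 245.0°.
At 15° of sky rotation per hour, 245.0° corresponds to a 16.34 h lag.
12:00 + 16.34 h ≈ 04:20 → 04:00 to the nearest hour.

04:00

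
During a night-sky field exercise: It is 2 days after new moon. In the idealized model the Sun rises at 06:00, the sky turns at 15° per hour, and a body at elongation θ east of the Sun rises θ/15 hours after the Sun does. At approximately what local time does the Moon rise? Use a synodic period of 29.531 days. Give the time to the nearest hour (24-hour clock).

Phase angle: θ = 360°·(2 d)/(29.531 d) = 24.4°.
At 15° of sky rotation per hour, 24.4° corresponds to a 1.63 h lag.
06:00 + 1.63 h ≈ 07:38 → 08:00 to the nearest hour.

08:00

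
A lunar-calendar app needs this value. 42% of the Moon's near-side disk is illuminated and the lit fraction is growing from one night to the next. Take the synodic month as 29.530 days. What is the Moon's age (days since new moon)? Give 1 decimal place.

cos θ = 1 − 2f = 0.160, giving a principal value of 80.8°.
Before full moon the principal value applies: θ = 80.8°.
At 360°/29.530 d per day, 80.8° corresponds to 6.63 days.

6.6 days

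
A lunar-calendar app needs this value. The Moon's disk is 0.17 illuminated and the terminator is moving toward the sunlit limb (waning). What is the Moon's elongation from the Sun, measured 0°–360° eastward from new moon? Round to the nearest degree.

cos θ = 1 − 2f = 0.660, giving a principal value of 48.7°.
A waning Moon lies in 180°–360°, so θ = 360° − 48.7° = 311.3°.

311°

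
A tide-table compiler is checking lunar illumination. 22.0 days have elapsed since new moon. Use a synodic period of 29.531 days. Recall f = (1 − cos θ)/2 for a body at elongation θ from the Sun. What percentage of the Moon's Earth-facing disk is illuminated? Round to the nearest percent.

52%

Elongation θ = 360° × 22.0/29.531 ≈ 268.2°.
With cos θ = (-0.032), the lit fraction is (1 − (-0.032))/2 ≈ 0.516, so 52%.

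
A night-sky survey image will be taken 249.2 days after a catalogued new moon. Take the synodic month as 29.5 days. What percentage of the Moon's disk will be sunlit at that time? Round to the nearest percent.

249.2 d spans 8 complete synodic months (8 × 29.5 = 236.00 d) plus 13.20 d.
Phase angle: θ = 360°·(13.20 d)/(29.5 d) = 161.1°.
Illuminated fraction = (1 − cos 161.1°)/2 = (1 − (-0.946))/2 ≈ 0.973, so 97%.

97%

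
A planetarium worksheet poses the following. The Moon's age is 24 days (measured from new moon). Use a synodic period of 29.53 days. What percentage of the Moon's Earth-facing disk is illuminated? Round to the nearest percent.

31%

Phase angle: θ = 360°·(24 d)/(29.53 d) = 292.6°.
Illuminated fraction = (1 − cos 292.6°)/2 = (1 − 0.384)/2 ≈ 0.308, so 31%.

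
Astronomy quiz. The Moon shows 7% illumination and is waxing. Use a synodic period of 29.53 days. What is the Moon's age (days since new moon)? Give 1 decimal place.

2.5 days

From f = (1 − cos θ)/2: cos θ = 1 − 2×0.07 = 0.860; arccos → 30.7°.
Waxing ⇒ before full, so θ = 30.7°.
Age = 29.53 × 30.7°/360° ≈ 2.52 days.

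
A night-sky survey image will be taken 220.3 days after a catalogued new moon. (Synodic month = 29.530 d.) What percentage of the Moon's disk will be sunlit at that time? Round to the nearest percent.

98%

Reduce mod P: 220.3 − 7×29.530 = 13.59 d into the current lunation.
Phase angle: θ = 360°·(13.59 d)/(29.530 d) = 165.7°.
Illuminated fraction = (1 − cos 165.7°)/2 = (1 − (-0.969))/2 ≈ 0.984, so 98%.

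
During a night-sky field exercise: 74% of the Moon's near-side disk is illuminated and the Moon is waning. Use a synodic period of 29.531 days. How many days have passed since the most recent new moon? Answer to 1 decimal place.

19.8 days

From f = (1 − cos θ)/2: cos θ = 1 − 2×0.74 = -0.480; arccos → 118.7°.
Waning ⇒ past full, so θ = 360° − 118.7° = 241.3°.
At 360°/29.531 d per day, 241.3° corresponds to 19.80 days.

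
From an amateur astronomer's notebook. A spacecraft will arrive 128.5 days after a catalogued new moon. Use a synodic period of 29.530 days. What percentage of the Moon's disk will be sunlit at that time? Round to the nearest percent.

80%

128.5 d spans 4 complete synodic months (4 × 29.530 = 118.12 d) plus 10.38 d.
Phase angle: θ = 360°·(10.38 d)/(29.530 d) = 126.5°.
cos 126.5° = (-0.595), so f = (1 − (-0.595))/2 = 0.798, so 80%.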